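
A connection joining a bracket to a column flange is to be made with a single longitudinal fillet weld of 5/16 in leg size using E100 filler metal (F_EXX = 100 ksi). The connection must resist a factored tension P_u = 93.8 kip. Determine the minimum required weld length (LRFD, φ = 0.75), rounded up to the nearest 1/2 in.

Throat t_e = 0.707 × 0.3125 = 0.2209 in.
φr_n = 0.75 × 0.6 × 100 × 0.2209 = 9.942 kip/in.
L_req = P_u / φr_n = 93.8 / 9.942 = 9.435 in total.
Round up → use L = 9.5 in.

L = 9.5 in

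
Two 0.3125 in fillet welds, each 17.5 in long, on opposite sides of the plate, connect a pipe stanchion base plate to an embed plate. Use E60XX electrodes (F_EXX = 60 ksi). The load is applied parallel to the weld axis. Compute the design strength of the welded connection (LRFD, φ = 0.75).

Effective throat t_e = 0.707 × 0.3125 = 0.2209 in.
Total length L = 35 in; A_we = 0.2209 × 35 = 7.733 in².
F_nw = 0.6 F_EXX = 0.6 × 60 = 36 ksi.
φR_n = 0.75 × 36 × 7.733 = 208.8 kips.

φR_n ≈ 209 kips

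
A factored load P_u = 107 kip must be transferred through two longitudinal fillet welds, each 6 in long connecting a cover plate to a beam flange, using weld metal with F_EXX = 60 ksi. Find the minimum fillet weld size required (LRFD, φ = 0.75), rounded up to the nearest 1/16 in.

w = 1/2 in

Total weld length L = 12 in.
Required throat t_e = P_u / (φ × 0.6 F_EXX × L) = 107 / (0.75 × 0.6 × 60 × 12) = 0.3302 in.
Required leg w = t_e / 0.707 = 0.4671 in → use 1/2 in.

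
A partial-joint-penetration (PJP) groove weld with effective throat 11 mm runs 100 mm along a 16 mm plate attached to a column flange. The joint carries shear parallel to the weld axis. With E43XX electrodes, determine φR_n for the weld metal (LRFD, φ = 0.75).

φR_n ≈ 213 kN

E43XX → F_EXX = 430 MPa.
Effective throat (given) t_e = 11 mm.
A_we = 11 × 100 = 1100 mm².
F_nw = 0.6 F_EXX = 258 MPa.
φR_n = 0.75 × 258 × 1100 × 10⁻³ = 212.9 kN.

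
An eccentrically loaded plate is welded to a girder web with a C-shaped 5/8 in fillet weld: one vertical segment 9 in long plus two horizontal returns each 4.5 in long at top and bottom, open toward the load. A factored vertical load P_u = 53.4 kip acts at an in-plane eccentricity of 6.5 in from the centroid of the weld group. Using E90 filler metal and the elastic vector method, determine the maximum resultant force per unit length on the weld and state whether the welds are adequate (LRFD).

f_max ≈ 9.05 kip/in; adequate

E90XX → F_EXX = 90 ksi.
Total weld length L_w = 18 in. Treat welds as unit-width lines.
Centroid: x̄ = 2×4.5×2.25 / 18 = 1.125 in from the vertical weld.
Polar moment about centroid: J = I_x + I_y = [9³/12 + 2×4.5×4.5²] + [9×1.125² + 2(4.5³/12 + 4.5×1.125²)] = 281 in³.
Direct shear f_v = P/L_w = 53.4 / 18 = 2.967 kip/in (vertical).
Torsion M = P·e = 53.4 × 6.5 = 347.1 kip·in.
Critical point at (x, y) = (3.375, 4.5) from centroid. f_tx = M·y/J = 5.559 kip/in; f_ty = M·x/J = 4.169 kip/in.
Resultant f_max = √[f_tx² + (f_v + f_ty)²] = √[5.559² + (2.967 + 4.169)²] = 9.046 kip/in.
Capacity per unit length: φr_n = 0.75 × 0.6 × 90 × (0.707 × 0.625) = 17.9 kip/in.
9.046 ≤ 17.9 → adequate.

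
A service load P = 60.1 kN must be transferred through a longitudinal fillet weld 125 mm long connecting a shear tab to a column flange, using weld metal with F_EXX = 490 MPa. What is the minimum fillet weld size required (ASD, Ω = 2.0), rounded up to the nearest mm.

Total weld length L = 125 mm.
Required throat t_e = P × Ω / (0.6 F_EXX × L) = 60.1 × 2.0 / (0.6 × 490 × 125 × 10⁻³) = 3.271 mm.
Required leg w = t_e / 0.707 = 4.626 mm → use 5 mm.

w = 5 mm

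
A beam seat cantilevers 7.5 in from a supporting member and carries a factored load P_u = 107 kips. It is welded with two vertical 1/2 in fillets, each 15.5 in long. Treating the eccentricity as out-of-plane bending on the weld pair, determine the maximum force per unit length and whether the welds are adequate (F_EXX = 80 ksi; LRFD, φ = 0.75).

f_max ≈ 10.6 kip/in; adequate

L_w = 2 × 15.5 = 31 in; section modulus (unit throat) S = 2 × L²/6 = 80.08 in².
Direct shear f_v = P/L_w = 107/31 = 3.452 kip/in.
Moment M = P × e = 107 × 7.5 = 802.5 kip·in; bending f_b = M/S = 10.02 kip/in.
f_max = √(f_v² + f_b²) = √(3.452² + 10.02²) = 10.6 kip/in.
φr_n = 0.75 × 0.6 × 80 × (0.707 × 0.5) = 12.73 kip/in → adequate.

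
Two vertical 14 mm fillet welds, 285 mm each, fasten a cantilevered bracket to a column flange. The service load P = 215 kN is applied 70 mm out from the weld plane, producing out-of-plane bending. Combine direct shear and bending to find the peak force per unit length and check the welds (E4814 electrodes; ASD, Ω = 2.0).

f_max ≈ 672 N/mm; adequate

E48XX → F_EXX = 480 MPa.
L_w = 2 × 285 = 570 mm; section modulus (unit throat) S = 2 × L²/6 = 27080 mm².
Direct shear f_v = P/L_w = 215×10³/570 = 377.2 N/mm.
Moment M = P × e = 215×10³ × 70 = 15050000 N·mm; bending f_b = M/S = 555.9 N/mm.
f_max = √(f_v² + f_b²) = √(377.2² + 555.9²) = 671.8 N/mm.
r_n/Ω = (1/2.0) × 0.6 × 480 × (0.707 × 14) = 1425 N/mm → adequate.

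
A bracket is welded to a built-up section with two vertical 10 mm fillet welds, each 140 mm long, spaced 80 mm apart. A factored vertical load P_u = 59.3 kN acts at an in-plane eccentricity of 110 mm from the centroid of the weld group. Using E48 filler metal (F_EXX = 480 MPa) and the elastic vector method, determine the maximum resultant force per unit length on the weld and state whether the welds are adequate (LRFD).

f_max ≈ 710 N/mm; adequate

Total weld length L_w = 280 mm. Treat welds as unit-width lines.
Polar moment about centroid: J = 2[d³/12 + d(b/2)²] = 2[140³/12 + 140×40²] = 905300 mm³.
Direct shear f_v = P/L_w = 59.3×10³ / 280 = 211.8 N/mm (vertical).
Torsion M = P·e = 59.3×10³ × 110 = 6523000 N·mm.
Critical point at (x, y) = (40, 70) from centroid. f_tx = M·y/J = 504.4 N/mm; f_ty = M·x/J = 288.2 N/mm.
Resultant f_max = √[f_tx² + (f_v + f_ty)²] = √[504.4² + (211.8 + 288.2)²] = 710.2 N/mm.
Capacity per unit length: φr_n = 0.75 × 0.6 × 480 × (0.707 × 10) = 1527 N/mm.
710.2 ≤ 1527 → adequate.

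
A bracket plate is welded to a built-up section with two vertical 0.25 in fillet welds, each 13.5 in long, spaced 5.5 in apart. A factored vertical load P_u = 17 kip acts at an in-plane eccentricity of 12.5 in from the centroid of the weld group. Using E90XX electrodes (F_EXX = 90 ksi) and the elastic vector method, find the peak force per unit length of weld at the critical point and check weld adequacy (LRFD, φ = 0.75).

Total weld length L_w = 27 in. Treat welds as unit-width lines.
Polar moment about centroid: J = 2[d³/12 + d(b/2)²] = 2[13.5³/12 + 13.5×2.75²] = 614.2 in³.
Direct shear f_v = P/L_w = 17 / 27 = 0.6296 kip/in (vertical).
Torsion M = P·e = 17 × 12.5 = 212.5 kip·in.
Critical point at (x, y) = (2.75, 6.75) from centroid. f_tx = M·y/J = 2.335 kip/in; f_ty = M·x/J = 0.9514 kip/in.
Resultant f_max = √[f_tx² + (f_v + f_ty)²] = √[2.335² + (0.6296 + 0.9514)²] = 2.82 kip/in.
Capacity per unit length: φr_n = 0.75 × 0.6 × 90 × (0.707 × 0.25) = 7.158 kip/in.
2.82 ≤ 7.158 → adequate.

f_max ≈ 2.82 kip/in; adequate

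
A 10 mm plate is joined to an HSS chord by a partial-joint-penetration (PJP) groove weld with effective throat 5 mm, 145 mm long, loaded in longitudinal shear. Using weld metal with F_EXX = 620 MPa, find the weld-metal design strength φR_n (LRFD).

φR_n ≈ 202 kN

Effective throat (given) t_e = 5 mm.
A_we = 5 × 145 = 725 mm².
F_nw = 0.6 F_EXX = 372 MPa.
φR_n = 0.75 × 372 × 725 × 10⁻³ = 202.3 kN.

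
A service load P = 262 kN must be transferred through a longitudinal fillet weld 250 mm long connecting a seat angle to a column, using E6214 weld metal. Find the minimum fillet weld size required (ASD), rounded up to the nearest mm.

E62XX → F_EXX = 620 MPa.
Total weld length L = 250 mm.
Required throat t_e = P × Ω / (0.6 F_EXX × L) = 262 × 2.0 / (0.6 × 620 × 250 × 10⁻³) = 5.634 mm.
Required leg w = t_e / 0.707 = 7.969 mm → use 8 mm.

w = 8 mm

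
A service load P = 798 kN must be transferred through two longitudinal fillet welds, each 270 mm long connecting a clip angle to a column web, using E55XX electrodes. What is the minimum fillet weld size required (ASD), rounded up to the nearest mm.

E55XX → F_EXX = 550 MPa.
Total weld length L = 540 mm.
Required throat t_e = P × Ω / (0.6 F_EXX × L) = 798 × 2.0 / (0.6 × 550 × 540 × 10⁻³) = 8.956 mm.
Required leg w = t_e / 0.707 = 12.67 mm → use 13 mm.

w = 13 mm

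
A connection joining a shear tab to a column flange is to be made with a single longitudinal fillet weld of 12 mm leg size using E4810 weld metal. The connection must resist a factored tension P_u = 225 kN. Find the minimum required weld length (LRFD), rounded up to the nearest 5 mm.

E48XX → F_EXX = 480 MPa.
Throat t_e = 0.707 × 12 = 8.484 mm.
φr_n = 0.75 × 0.6 × 480 × 8.484 × 10⁻³ = 1.833 kN/mm.
L_req = P_u / φr_n = 225 / 1.833 = 122.8 mm total.
Round up → use L = 125 mm.

L = 125 mm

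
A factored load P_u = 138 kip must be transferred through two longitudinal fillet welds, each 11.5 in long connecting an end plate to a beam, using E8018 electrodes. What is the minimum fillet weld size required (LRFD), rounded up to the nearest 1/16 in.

E80XX → F_EXX = 80 ksi.
Total weld length L = 23 in.
Required throat t_e = P_u / (φ × 0.6 F_EXX × L) = 138 / (0.75 × 0.6 × 80 × 23) = 0.1667 in.
Required leg w = t_e / 0.707 = 0.2357 in → use 1/4 in.

w = 1/4 in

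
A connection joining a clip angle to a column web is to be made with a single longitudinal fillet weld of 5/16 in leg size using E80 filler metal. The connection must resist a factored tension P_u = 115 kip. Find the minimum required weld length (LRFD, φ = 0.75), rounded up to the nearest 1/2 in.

E80XX → F_EXX = 80 ksi.
Throat t_e = 0.707 × 0.3125 = 0.2209 in.
φr_n = 0.75 × 0.6 × 80 × 0.2209 = 7.954 kip/in.
L_req = P_u / φr_n = 115 / 7.954 = 14.46 in total.
Round up → use L = 14.5 in.

L = 14.5 in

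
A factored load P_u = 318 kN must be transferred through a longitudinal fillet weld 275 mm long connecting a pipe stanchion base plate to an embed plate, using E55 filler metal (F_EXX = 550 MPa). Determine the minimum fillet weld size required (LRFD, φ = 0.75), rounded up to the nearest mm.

Total weld length L = 275 mm.
Required throat t_e = P_u / (φ × 0.6 F_EXX × L) = 318 / (0.75 × 0.6 × 550 × 275 × 10⁻³) = 4.672 mm.
Required leg w = t_e / 0.707 = 6.608 mm → use 7 mm.

w = 7 mm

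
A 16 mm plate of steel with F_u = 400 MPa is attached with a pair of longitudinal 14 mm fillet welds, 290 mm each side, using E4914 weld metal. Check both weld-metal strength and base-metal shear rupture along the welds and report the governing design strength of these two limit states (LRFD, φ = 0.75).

E49XX → F_EXX = 490 MPa.
t_e = 0.707 × 14 = 9.898 mm; L = 580 mm.
Weld metal: φR_n = 0.75 × 0.6 × 490 × 9.898 × 580 × 10⁻³ = 1266 kN.
Base metal (shear rupture): φR_n = 0.75 × 0.6 × 400 × 16 × 580 × 10⁻³ = 1670 kN.
Governing: weld metal.

φR_n ≈ 1270 kN (weld metal governs)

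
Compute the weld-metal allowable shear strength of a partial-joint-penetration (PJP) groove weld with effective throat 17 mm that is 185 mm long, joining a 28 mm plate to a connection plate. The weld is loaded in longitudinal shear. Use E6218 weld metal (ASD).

R_n/Ω ≈ 585 kN

E62XX → F_EXX = 620 MPa.
Effective throat (given) t_e = 17 mm.
A_we = 17 × 185 = 3145 mm².
F_nw = 0.6 F_EXX = 372 MPa.
R_n/Ω = (372 × 3145) / 2.0 × 10⁻³ = 585 kN.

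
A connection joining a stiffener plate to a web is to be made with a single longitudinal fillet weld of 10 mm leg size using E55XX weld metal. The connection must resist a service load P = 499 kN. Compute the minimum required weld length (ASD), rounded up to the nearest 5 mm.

E55XX → F_EXX = 550 MPa.
Throat t_e = 0.707 × 10 = 7.07 mm.
r_n/Ω = (0.6 × 550 × 7.07) / 2.0 = 1167 N/mm = 1.167 kN/mm.
L_req = P / (r_n/Ω) = 499 / 1.167 = 427.8 mm total.
Round up → use L = 430 mm.

L = 430 mm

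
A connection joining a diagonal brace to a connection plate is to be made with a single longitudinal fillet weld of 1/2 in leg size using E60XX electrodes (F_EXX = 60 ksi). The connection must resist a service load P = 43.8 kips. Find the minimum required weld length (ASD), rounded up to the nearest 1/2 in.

L = 7 in

Throat t_e = 0.707 × 0.5 = 0.3535 in.
r_n/Ω = (0.6 × 60 × 0.3535) / 2.0 = 6.363 kip/in.
L_req = P / (r_n/Ω) = 43.8 / 6.363 = 6.884 in total.
Round up → use L = 7 in.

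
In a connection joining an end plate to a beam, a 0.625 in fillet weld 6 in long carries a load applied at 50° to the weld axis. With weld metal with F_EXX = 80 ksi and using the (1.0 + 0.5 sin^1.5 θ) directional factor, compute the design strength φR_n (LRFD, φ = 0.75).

t_e = 0.707 × 0.625 = 0.4419 in; A_we = 0.4419 × 6 = 2.651 in².
Directional factor: 1.0 + 0.5 sin^1.5(50°) = 1.335.
F_nw = 0.6 × 80 × 1.335 = 64.09 ksi.
φR_n = 0.75 × 64.09 × 2.651 = 127.4 kips.

φR_n ≈ 127 kips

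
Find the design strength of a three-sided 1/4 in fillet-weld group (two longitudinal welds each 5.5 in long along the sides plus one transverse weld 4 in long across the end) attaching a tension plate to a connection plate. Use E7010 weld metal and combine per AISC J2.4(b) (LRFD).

φR_n ≈ 85.5 kips

E70XX → F_EXX = 70 ksi.
t_e = 0.707 × 0.25 = 0.1767 in.
R_nwl = 0.6 × 70 × 0.1767 × 11 = 81.66 kips (longitudinal, 2 welds).
R_nwt = 0.6 × 70 × 0.1767 × 4 = 29.69 kips (transverse, base value).
(i) R_nwl + R_nwt = 111.4 kips; (ii) 0.85 R_nwl + 1.5 R_nwt = 114 kips.
R_n = max = 114 kips [governs: (ii)]; φR_n = 85.46 kips.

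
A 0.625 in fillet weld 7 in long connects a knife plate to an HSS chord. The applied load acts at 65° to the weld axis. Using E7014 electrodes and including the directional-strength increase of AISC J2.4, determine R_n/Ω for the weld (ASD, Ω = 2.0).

R_n/Ω ≈ 93 kip

E70XX → F_EXX = 70 ksi.
t_e = 0.707 × 0.625 = 0.4419 in; A_we = 0.4419 × 7 = 3.093 in².
Directional factor: 1.0 + 0.5 sin^1.5(65°) = 1.431.
F_nw = 0.6 × 70 × 1.431 = 60.12 ksi.
R_n/Ω = (60.12 × 3.093) / 2.0 = 92.98 kip.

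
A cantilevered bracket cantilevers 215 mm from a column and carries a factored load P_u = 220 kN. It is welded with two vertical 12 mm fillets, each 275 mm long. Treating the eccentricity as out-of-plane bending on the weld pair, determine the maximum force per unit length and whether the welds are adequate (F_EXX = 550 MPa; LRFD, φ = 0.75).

L_w = 2 × 275 = 550 mm; section modulus (unit throat) S = 2 × L²/6 = 25210 mm².
Direct shear f_v = P/L_w = 220×10³/550 = 400 N/mm.
Moment M = P × e = 220×10³ × 215 = 47300000 N·mm; bending f_b = M/S = 1876 N/mm.
f_max = √(f_v² + f_b²) = √(400² + 1876²) = 1919 N/mm.
φr_n = 0.75 × 0.6 × 550 × (0.707 × 12) = 2100 N/mm → adequate.

f_max ≈ 1920 N/mm; adequate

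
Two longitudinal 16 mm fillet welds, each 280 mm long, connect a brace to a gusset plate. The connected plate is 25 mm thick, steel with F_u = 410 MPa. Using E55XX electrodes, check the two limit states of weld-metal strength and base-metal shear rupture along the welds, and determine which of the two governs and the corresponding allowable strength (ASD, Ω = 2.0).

R_n/Ω ≈ 1050 kN (weld metal governs)

E55XX → F_EXX = 550 MPa.
t_e = 0.707 × 16 = 11.31 mm; L = 560 mm.
Weld metal: R_n/Ω = (1/2.0) × 0.6 × 550 × 11.31 × 560 × 10⁻³ = 1045 kN.
Base metal (shear rupture): R_n/Ω = (1/2.0) × 0.6 × 410 × 25 × 560 × 10⁻³ = 1722 kN.
Governing: weld metal.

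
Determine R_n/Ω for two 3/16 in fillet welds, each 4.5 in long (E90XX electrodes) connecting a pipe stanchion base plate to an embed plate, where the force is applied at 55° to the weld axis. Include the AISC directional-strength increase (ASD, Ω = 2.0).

R_n/Ω ≈ 44.2 kip

E90XX → F_EXX = 90 ksi.
t_e = 0.707 × 0.1875 = 0.1326 in; A_we = 0.1326 × 9 = 1.193 in².
Directional factor: 1.0 + 0.5 sin^1.5(55°) = 1.371.
F_nw = 0.6 × 90 × 1.371 = 74.02 ksi.
R_n/Ω = (74.02 × 1.193) / 2.0 = 44.15 kip.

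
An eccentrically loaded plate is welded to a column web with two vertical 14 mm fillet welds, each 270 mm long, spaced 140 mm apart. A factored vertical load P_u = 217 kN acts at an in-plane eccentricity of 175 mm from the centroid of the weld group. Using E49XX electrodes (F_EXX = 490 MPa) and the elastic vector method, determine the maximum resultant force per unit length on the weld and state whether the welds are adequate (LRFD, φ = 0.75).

f_max ≈ 1210 N/mm; adequate

Total weld length L_w = 540 mm. Treat welds as unit-width lines.
Polar moment about centroid: J = 2[d³/12 + d(b/2)²] = 2[270³/12 + 270×70²] = 5926000 mm³.
Direct shear f_v = P/L_w = 217×10³ / 540 = 401.9 N/mm (vertical).
Torsion M = P·e = 217×10³ × 175 = 37975000 N·mm.
Critical point at (x, y) = (70, 135) from centroid. f_tx = M·y/J = 865 N/mm; f_ty = M·x/J = 448.5 N/mm.
Resultant f_max = √[f_tx² + (f_v + f_ty)²] = √[865² + (401.9 + 448.5)²] = 1213 N/mm.
Capacity per unit length: φr_n = 0.75 × 0.6 × 490 × (0.707 × 14) = 2183 N/mm.
1213 ≤ 2183 → adequate.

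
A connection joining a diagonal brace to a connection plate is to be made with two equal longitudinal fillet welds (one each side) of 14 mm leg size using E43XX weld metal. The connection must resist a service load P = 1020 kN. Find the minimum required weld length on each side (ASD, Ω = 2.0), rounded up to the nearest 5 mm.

L = 400 mm on each side

E43XX → F_EXX = 430 MPa.
Throat t_e = 0.707 × 14 = 9.898 mm.
r_n/Ω = (0.6 × 430 × 9.898) / 2.0 = 1277 N/mm = 1.277 kN/mm.
L_req = P / (r_n/Ω) = 1020 / 1.277 = 798.8 mm total.
Per side: 798.8 / 2 = 399.4 mm.
Round up → use L = 400 mm on each side.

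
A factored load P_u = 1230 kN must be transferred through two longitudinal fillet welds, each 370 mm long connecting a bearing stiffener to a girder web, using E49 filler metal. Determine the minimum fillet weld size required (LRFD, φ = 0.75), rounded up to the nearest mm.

E49XX → F_EXX = 490 MPa.
Total weld length L = 740 mm.
Required throat t_e = P_u / (φ × 0.6 F_EXX × L) = 1230 / (0.75 × 0.6 × 490 × 740 × 10⁻³) = 7.538 mm.
Required leg w = t_e / 0.707 = 10.66 mm → use 11 mm.

w = 11 mm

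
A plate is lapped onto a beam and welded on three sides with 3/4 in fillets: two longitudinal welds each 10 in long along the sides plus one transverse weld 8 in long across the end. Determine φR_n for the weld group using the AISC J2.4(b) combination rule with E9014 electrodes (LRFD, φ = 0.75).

E90XX → F_EXX = 90 ksi.
t_e = 0.707 × 0.75 = 0.5302 in.
R_nwl = 0.6 × 90 × 0.5302 × 20 = 572.7 kips (longitudinal, 2 welds).
R_nwt = 0.6 × 90 × 0.5302 × 8 = 229.1 kips (transverse, base value).
(i) R_nwl + R_nwt = 801.7 kips; (ii) 0.85 R_nwl + 1.5 R_nwt = 830.4 kips.
R_n = max = 830.4 kips [governs: (ii)]; φR_n = 622.8 kips.

φR_n ≈ 623 kips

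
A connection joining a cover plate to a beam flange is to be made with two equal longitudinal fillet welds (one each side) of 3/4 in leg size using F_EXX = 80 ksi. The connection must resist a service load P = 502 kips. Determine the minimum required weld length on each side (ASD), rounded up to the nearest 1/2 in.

Throat t_e = 0.707 × 0.75 = 0.5302 in.
r_n/Ω = (0.6 × 80 × 0.5302) / 2.0 = 12.73 kip/in.
L_req = P / (r_n/Ω) = 502 / 12.73 = 39.45 in total.
Per side: 39.45 / 2 = 19.72 in.
Round up → use L = 20 in on each side.

L = 20 in on each side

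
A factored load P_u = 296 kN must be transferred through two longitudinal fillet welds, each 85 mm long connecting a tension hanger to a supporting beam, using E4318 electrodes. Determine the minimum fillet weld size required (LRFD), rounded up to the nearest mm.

w = 13 mm

E43XX → F_EXX = 430 MPa.
Total weld length L = 170 mm.
Required throat t_e = P_u / (φ × 0.6 F_EXX × L) = 296 / (0.75 × 0.6 × 430 × 170 × 10⁻³) = 8.998 mm.
Required leg w = t_e / 0.707 = 12.73 mm → use 13 mm.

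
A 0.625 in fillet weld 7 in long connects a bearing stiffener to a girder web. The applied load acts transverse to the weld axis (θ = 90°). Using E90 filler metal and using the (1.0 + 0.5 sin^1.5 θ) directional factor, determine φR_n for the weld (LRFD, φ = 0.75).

φR_n ≈ 188 kips

E90XX → F_EXX = 90 ksi.
t_e = 0.707 × 0.625 = 0.4419 in; A_we = 0.4419 × 7 = 3.093 in².
Directional factor: 1.0 + 0.5 sin^1.5(90°) = 1.5.
F_nw = 0.6 × 90 × 1.5 = 81 ksi.
φR_n = 0.75 × 81 × 3.093 = 187.9 kips.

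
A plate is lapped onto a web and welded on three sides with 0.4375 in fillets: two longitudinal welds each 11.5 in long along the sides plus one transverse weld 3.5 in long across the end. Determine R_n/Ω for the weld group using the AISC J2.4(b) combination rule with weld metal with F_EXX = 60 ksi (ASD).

R_n/Ω ≈ 148 kip

t_e = 0.707 × 0.4375 = 0.3093 in.
R_nwl = 0.6 × 60 × 0.3093 × 23 = 256.1 kip (longitudinal, 2 welds).
R_nwt = 0.6 × 60 × 0.3093 × 3.5 = 38.97 kip (transverse, base value).
(i) R_nwl + R_nwt = 295.1 kip; (ii) 0.85 R_nwl + 1.5 R_nwt = 276.2 kip.
R_n = max = 295.1 kip [governs: (i)]; R_n/Ω = 147.5 kip.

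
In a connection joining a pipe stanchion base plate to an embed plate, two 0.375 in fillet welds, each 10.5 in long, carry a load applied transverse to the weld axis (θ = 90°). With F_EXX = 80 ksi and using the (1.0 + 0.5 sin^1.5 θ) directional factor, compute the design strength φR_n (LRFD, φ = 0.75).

φR_n ≈ 301 kip

t_e = 0.707 × 0.375 = 0.2651 in; A_we = 0.2651 × 21 = 5.568 in².
Directional factor: 1.0 + 0.5 sin^1.5(90°) = 1.5.
F_nw = 0.6 × 80 × 1.5 = 72 ksi.
φR_n = 0.75 × 72 × 5.568 = 300.7 kip.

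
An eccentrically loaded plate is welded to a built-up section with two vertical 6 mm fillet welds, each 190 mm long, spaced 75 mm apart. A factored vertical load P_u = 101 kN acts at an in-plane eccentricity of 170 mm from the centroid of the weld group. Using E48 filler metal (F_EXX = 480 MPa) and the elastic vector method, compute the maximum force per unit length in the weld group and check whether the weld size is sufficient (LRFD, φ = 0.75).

Total weld length L_w = 380 mm. Treat welds as unit-width lines.
Polar moment about centroid: J = 2[d³/12 + d(b/2)²] = 2[190³/12 + 190×37.5²] = 1678000 mm³.
Direct shear f_v = P/L_w = 101×10³ / 380 = 265.8 N/mm (vertical).
Torsion M = P·e = 101×10³ × 170 = 17170000 N·mm.
Critical point at (x, y) = (37.5, 95) from centroid. f_tx = M·y/J = 972.3 N/mm; f_ty = M·x/J = 383.8 N/mm.
Resultant f_max = √[f_tx² + (f_v + f_ty)²] = √[972.3² + (265.8 + 383.8)²] = 1169 N/mm.
Capacity per unit length: φr_n = 0.75 × 0.6 × 480 × (0.707 × 6) = 916.3 N/mm.
1169 > 916.3 → NOT adequate.

f_max ≈ 1170 N/mm; NOT adequate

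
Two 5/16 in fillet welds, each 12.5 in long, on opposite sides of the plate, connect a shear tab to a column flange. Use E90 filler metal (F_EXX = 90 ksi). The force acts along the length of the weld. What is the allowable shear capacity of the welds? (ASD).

R_n/Ω ≈ 149 kips

Effective throat t_e = 0.707 × 0.3125 = 0.2209 in.
Total length L = 25 in; A_we = 0.2209 × 25 = 5.523 in².
F_nw = 0.6 F_EXX = 0.6 × 90 = 54 ksi.
R_n = 54 × 5.523 = 298.3 kips; R_n/Ω = 298.3/2.0 = 149.1 kips.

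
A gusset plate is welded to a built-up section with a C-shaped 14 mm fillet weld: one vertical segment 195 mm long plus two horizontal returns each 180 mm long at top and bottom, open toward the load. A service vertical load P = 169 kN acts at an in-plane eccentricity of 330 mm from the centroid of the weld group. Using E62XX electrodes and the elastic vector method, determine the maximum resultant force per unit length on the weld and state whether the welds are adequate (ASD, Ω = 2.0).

f_max ≈ 1690 N/mm; adequate

E62XX → F_EXX = 620 MPa.
Total weld length L_w = 555 mm. Treat welds as unit-width lines.
Centroid: x̄ = 2×180×90 / 555 = 58.38 mm from the vertical weld.
Polar moment about centroid: J = I_x + I_y = [195³/12 + 2×180×97.5²] + [195×58.38² + 2(180³/12 + 180×31.62²)] = 6037000 mm³.
Direct shear f_v = P/L_w = 169×10³ / 555 = 304.5 N/mm (vertical).
Torsion M = P·e = 169×10³ × 330 = 55770000 N·mm.
Critical point at (x, y) = (121.6, 97.5) from centroid. f_tx = M·y/J = 900.8 N/mm; f_ty = M·x/J = 1124 N/mm.
Resultant f_max = √[f_tx² + (f_v + f_ty)²] = √[900.8² + (304.5 + 1124)²] = 1688 N/mm.
Capacity per unit length: r_n/Ω = (1/2.0) × 0.6 × 620 × (0.707 × 14) = 1841 N/mm.
1688 ≤ 1841 → adequate.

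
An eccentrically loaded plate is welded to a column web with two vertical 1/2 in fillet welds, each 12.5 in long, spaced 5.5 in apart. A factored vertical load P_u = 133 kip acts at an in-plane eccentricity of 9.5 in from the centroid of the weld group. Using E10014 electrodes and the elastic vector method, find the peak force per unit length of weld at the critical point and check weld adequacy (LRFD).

E100XX → F_EXX = 100 ksi.
Total weld length L_w = 25 in. Treat welds as unit-width lines.
Polar moment about centroid: J = 2[d³/12 + d(b/2)²] = 2[12.5³/12 + 12.5×2.75²] = 514.6 in³.
Direct shear f_v = P/L_w = 133 / 25 = 5.32 kip/in (vertical).
Torsion M = P·e = 133 × 9.5 = 1263.5 kip·in.
Critical point at (x, y) = (2.75, 6.25) from centroid. f_tx = M·y/J = 15.35 kip/in; f_ty = M·x/J = 6.752 kip/in.
Resultant f_max = √[f_tx² + (f_v + f_ty)²] = √[15.35² + (5.32 + 6.752)²] = 19.53 kip/in.
Capacity per unit length: φr_n = 0.75 × 0.6 × 100 × (0.707 × 0.5) = 15.91 kip/in.
19.53 > 15.91 → NOT adequate.

f_max ≈ 19.5 kip/in; NOT adequate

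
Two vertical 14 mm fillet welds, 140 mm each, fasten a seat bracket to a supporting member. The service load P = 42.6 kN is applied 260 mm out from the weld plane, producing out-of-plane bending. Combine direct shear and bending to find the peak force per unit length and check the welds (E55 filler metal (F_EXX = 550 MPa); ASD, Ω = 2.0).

L_w = 2 × 140 = 280 mm; section modulus (unit throat) S = 2 × L²/6 = 6533 mm².
Direct shear f_v = P/L_w = 42.6×10³/280 = 152.1 N/mm.
Moment M = P × e = 42.6×10³ × 260 = 11076000 N·mm; bending f_b = M/S = 1695 N/mm.
f_max = √(f_v² + f_b²) = √(152.1² + 1695²) = 1702 N/mm.
r_n/Ω = (1/2.0) × 0.6 × 550 × (0.707 × 14) = 1633 N/mm → NOT adequate.

f_max ≈ 1700 N/mm; NOT adequate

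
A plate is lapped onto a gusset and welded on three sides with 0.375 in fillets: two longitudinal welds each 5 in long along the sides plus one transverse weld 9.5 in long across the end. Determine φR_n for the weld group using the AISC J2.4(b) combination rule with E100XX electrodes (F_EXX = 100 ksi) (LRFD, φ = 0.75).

φR_n ≈ 271 kip

t_e = 0.707 × 0.375 = 0.2651 in.
R_nwl = 0.6 × 100 × 0.2651 × 10 = 159.1 kip (longitudinal, 2 welds).
R_nwt = 0.6 × 100 × 0.2651 × 9.5 = 151.1 kip (transverse, base value).
(i) R_nwl + R_nwt = 310.2 kip; (ii) 0.85 R_nwl + 1.5 R_nwt = 361.9 kip.
R_n = max = 361.9 kip [governs: (ii)]; φR_n = 271.4 kip.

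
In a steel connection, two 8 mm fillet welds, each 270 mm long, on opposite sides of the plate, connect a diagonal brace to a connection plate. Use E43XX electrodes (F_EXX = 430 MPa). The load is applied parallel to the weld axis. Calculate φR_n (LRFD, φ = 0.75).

Effective throat t_e = 0.707 × 8 = 5.656 mm.
Total length L = 540 mm; A_we = 5.656 × 540 = 3054 mm².
F_nw = 0.6 F_EXX = 0.6 × 430 = 258 MPa.
φR_n = 0.75 × 258 × 3054 × 10⁻³ = 591 kN.

φR_n ≈ 591 kN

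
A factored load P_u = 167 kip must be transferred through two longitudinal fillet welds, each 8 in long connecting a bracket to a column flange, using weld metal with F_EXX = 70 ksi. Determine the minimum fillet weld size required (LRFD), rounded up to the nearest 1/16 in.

Total weld length L = 16 in.
Required throat t_e = P_u / (φ × 0.6 F_EXX × L) = 167 / (0.75 × 0.6 × 70 × 16) = 0.3313 in.
Required leg w = t_e / 0.707 = 0.4687 in → use 1/2 in.

w = 1/2 in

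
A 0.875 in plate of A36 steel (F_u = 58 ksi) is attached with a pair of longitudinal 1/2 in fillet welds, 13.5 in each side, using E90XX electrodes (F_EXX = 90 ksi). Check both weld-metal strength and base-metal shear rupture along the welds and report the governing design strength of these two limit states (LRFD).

t_e = 0.707 × 0.5 = 0.3535 in; L = 27 in.
Weld metal: φR_n = 0.75 × 0.6 × 90 × 0.3535 × 27 = 386.6 kips.
Base metal (shear rupture): φR_n = 0.75 × 0.6 × 58 × 0.875 × 27 = 616.6 kips.
Governing: weld metal.

φR_n ≈ 387 kips (weld metal governs)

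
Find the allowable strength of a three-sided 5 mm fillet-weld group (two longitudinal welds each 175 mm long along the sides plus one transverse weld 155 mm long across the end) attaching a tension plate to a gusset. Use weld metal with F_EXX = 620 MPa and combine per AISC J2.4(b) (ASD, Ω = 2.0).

t_e = 0.707 × 5 = 3.535 mm.
R_nwl = 0.6 × 620 × 3.535 × 350 × 10⁻³ = 460.3 kN (longitudinal, 2 welds).
R_nwt = 0.6 × 620 × 3.535 × 155 × 10⁻³ = 203.8 kN (transverse, base value).
(i) R_nwl + R_nwt = 664.1 kN; (ii) 0.85 R_nwl + 1.5 R_nwt = 697 kN.
R_n = max = 697 kN [governs: (ii)]; R_n/Ω = 348.5 kN.

R_n/Ω ≈ 348 kN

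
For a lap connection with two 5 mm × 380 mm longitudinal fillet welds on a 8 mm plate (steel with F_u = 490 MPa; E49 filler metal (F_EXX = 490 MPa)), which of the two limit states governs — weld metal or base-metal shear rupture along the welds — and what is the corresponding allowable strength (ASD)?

t_e = 0.707 × 5 = 3.535 mm; L = 760 mm.
Weld metal: R_n/Ω = (1/2.0) × 0.6 × 490 × 3.535 × 760 × 10⁻³ = 394.9 kN.
Base metal (shear rupture): R_n/Ω = (1/2.0) × 0.6 × 490 × 8 × 760 × 10⁻³ = 893.8 kN.
Governing: weld metal.

R_n/Ω ≈ 395 kN (weld metal governs)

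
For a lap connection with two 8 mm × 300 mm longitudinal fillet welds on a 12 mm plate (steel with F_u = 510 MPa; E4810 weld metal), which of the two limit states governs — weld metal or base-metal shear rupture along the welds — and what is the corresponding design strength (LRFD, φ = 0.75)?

E48XX → F_EXX = 480 MPa.
t_e = 0.707 × 8 = 5.656 mm; L = 600 mm.
Weld metal: φR_n = 0.75 × 0.6 × 480 × 5.656 × 600 × 10⁻³ = 733 kN.
Base metal (shear rupture): φR_n = 0.75 × 0.6 × 510 × 12 × 600 × 10⁻³ = 1652 kN.
Governing: weld metal.

φR_n ≈ 733 kN (weld metal governs)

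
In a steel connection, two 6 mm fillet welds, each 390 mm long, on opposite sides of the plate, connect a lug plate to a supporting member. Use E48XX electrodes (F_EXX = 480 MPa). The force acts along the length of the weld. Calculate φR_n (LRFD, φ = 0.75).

Effective throat t_e = 0.707 × 6 = 4.242 mm.
Total length L = 780 mm; A_we = 4.242 × 780 = 3309 mm².
F_nw = 0.6 F_EXX = 0.6 × 480 = 288 MPa.
φR_n = 0.75 × 288 × 3309 × 10⁻³ = 714.7 kN.

φR_n ≈ 715 kN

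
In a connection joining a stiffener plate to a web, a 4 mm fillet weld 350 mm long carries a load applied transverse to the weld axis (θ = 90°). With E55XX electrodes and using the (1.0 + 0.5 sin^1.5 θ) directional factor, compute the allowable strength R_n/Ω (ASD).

R_n/Ω ≈ 245 kN

E55XX → F_EXX = 550 MPa.
t_e = 0.707 × 4 = 2.828 mm; A_we = 2.828 × 350 = 989.8 mm².
Directional factor: 1.0 + 0.5 sin^1.5(90°) = 1.5.
F_nw = 0.6 × 550 × 1.5 = 495 MPa.
R_n/Ω = (495 × 989.8) / 2.0 × 10⁻³ = 245 kN.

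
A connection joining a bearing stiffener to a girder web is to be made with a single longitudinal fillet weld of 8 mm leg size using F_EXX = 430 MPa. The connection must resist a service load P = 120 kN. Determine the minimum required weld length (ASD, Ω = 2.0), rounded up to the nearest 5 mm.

L = 165 mm

Throat t_e = 0.707 × 8 = 5.656 mm.
r_n/Ω = (0.6 × 430 × 5.656) / 2.0 = 729.6 N/mm = 0.7296 kN/mm.
L_req = P / (r_n/Ω) = 120 / 0.7296 = 164.5 mm total.
Round up → use L = 165 mm.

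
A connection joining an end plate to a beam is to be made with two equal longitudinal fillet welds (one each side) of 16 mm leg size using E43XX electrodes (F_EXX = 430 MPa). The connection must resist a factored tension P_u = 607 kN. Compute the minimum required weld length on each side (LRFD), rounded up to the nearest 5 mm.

Throat t_e = 0.707 × 16 = 11.31 mm.
φr_n = 0.75 × 0.6 × 430 × 11.31 × 10⁻³ = 2.189 kN/mm.
L_req = P_u / φr_n = 607 / 2.189 = 277.3 mm total.
Per side: 277.3 / 2 = 138.7 mm.
Round up → use L = 140 mm on each side.

L = 140 mm on each side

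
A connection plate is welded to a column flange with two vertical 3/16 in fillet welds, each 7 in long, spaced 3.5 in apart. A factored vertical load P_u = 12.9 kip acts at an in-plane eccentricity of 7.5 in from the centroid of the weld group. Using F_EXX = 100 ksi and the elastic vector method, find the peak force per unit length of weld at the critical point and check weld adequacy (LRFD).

f_max ≈ 4.28 kip/in; adequate

Total weld length L_w = 14 in. Treat welds as unit-width lines.
Polar moment about centroid: J = 2[d³/12 + d(b/2)²] = 2[7³/12 + 7×1.75²] = 100 in³.
Direct shear f_v = P/L_w = 12.9 / 14 = 0.9214 kip/in (vertical).
Torsion M = P·e = 12.9 × 7.5 = 96.75 kip·in.
Critical point at (x, y) = (1.75, 3.5) from centroid. f_tx = M·y/J = 3.385 kip/in; f_ty = M·x/J = 1.692 kip/in.
Resultant f_max = √[f_tx² + (f_v + f_ty)²] = √[3.385² + (0.9214 + 1.692)²] = 4.277 kip/in.
Capacity per unit length: φr_n = 0.75 × 0.6 × 100 × (0.707 × 0.1875) = 5.965 kip/in.
4.277 ≤ 5.965 → adequate.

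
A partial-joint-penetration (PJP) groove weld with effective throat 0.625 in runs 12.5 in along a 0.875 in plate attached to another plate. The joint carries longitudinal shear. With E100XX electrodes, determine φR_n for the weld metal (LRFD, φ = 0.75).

φR_n ≈ 352 kips

E100XX → F_EXX = 100 ksi.
Effective throat (given) t_e = 0.625 in.
A_we = 0.625 × 12.5 = 7.812 in².
F_nw = 0.6 F_EXX = 60 ksi.
φR_n = 0.75 × 60 × 7.812 = 351.6 kips.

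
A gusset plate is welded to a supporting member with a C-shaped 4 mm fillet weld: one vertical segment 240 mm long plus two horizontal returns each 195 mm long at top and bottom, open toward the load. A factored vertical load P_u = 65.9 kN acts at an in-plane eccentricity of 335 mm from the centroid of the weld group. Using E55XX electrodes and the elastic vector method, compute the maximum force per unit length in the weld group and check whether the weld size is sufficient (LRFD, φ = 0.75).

E55XX → F_EXX = 550 MPa.
Total weld length L_w = 630 mm. Treat welds as unit-width lines.
Centroid: x̄ = 2×195×97.5 / 630 = 60.36 mm from the vertical weld.
Polar moment about centroid: J = I_x + I_y = [240³/12 + 2×195×120²] + [240×60.36² + 2(195³/12 + 195×37.14²)] = 9416000 mm³.
Direct shear f_v = P/L_w = 65.9×10³ / 630 = 104.6 N/mm (vertical).
Torsion M = P·e = 65.9×10³ × 335 = 22076000 N·mm.
Critical point at (x, y) = (134.6, 120) from centroid. f_tx = M·y/J = 281.3 N/mm; f_ty = M·x/J = 315.7 N/mm.
Resultant f_max = √[f_tx² + (f_v + f_ty)²] = √[281.3² + (104.6 + 315.7)²] = 505.8 N/mm.
Capacity per unit length: φr_n = 0.75 × 0.6 × 550 × (0.707 × 4) = 699.9 N/mm.
505.8 ≤ 699.9 → adequate.

f_max ≈ 506 N/mm; adequate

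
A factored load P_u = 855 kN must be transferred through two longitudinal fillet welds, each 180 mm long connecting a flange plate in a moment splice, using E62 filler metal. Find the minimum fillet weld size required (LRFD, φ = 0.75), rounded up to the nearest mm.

w = 13 mm

E62XX → F_EXX = 620 MPa.
Total weld length L = 360 mm.
Required throat t_e = P_u / (φ × 0.6 F_EXX × L) = 855 / (0.75 × 0.6 × 620 × 360 × 10⁻³) = 8.513 mm.
Required leg w = t_e / 0.707 = 12.04 mm → use 13 mm.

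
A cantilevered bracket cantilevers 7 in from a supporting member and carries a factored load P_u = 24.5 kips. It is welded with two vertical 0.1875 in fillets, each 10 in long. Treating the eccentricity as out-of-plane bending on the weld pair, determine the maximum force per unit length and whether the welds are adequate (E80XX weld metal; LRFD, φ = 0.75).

E80XX → F_EXX = 80 ksi.
L_w = 2 × 10 = 20 in; section modulus (unit throat) S = 2 × L²/6 = 33.33 in².
Direct shear f_v = P/L_w = 24.5/20 = 1.225 kip/in.
Moment M = P × e = 24.5 × 7 = 171.5 kip·in; bending f_b = M/S = 5.145 kip/in.
f_max = √(f_v² + f_b²) = √(1.225² + 5.145²) = 5.289 kip/in.
φr_n = 0.75 × 0.6 × 80 × (0.707 × 0.1875) = 4.772 kip/in → NOT adequate.

f_max ≈ 5.29 kip/in; NOT adequate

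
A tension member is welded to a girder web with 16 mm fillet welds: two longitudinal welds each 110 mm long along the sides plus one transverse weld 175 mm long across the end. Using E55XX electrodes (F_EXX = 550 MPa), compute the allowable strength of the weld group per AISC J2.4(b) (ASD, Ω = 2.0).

t_e = 0.707 × 16 = 11.31 mm.
R_nwl = 0.6 × 550 × 11.31 × 220 × 10⁻³ = 821.3 kN (longitudinal, 2 welds).
R_nwt = 0.6 × 550 × 11.31 × 175 × 10⁻³ = 653.3 kN (transverse, base value).
(i) R_nwl + R_nwt = 1475 kN; (ii) 0.85 R_nwl + 1.5 R_nwt = 1678 kN.
R_n = max = 1678 kN [governs: (ii)]; R_n/Ω = 839 kN.

R_n/Ω ≈ 839 kN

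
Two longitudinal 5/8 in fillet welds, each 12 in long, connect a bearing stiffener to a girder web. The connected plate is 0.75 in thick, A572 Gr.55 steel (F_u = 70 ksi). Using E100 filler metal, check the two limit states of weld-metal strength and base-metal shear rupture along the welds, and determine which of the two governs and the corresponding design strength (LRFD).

φR_n ≈ 477 kips (weld metal governs)

E100XX → F_EXX = 100 ksi.
t_e = 0.707 × 0.625 = 0.4419 in; L = 24 in.
Weld metal: φR_n = 0.75 × 0.6 × 100 × 0.4419 × 24 = 477.2 kips.
Base metal (shear rupture): φR_n = 0.75 × 0.6 × 70 × 0.75 × 24 = 567 kips.
Governing: weld metal.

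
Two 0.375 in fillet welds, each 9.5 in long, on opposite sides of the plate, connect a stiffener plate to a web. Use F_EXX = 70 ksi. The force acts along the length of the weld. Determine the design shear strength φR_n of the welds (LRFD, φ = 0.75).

Effective throat t_e = 0.707 × 0.375 = 0.2651 in.
Total length L = 19 in; A_we = 0.2651 × 19 = 5.037 in².
F_nw = 0.6 F_EXX = 0.6 × 70 = 42 ksi.
φR_n = 0.75 × 42 × 5.037 = 158.7 kips.

φR_n ≈ 159 kips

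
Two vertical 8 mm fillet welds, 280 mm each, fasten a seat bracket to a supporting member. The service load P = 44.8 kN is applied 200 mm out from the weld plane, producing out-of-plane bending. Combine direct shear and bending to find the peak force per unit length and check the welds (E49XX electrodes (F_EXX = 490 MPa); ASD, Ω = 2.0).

f_max ≈ 352 N/mm; adequate

L_w = 2 × 280 = 560 mm; section modulus (unit throat) S = 2 × L²/6 = 26130 mm².
Direct shear f_v = P/L_w = 44.8×10³/560 = 80 N/mm.
Moment M = P × e = 44.8×10³ × 200 = 8960000 N·mm; bending f_b = M/S = 342.9 N/mm.
f_max = √(f_v² + f_b²) = √(80² + 342.9²) = 352.1 N/mm.
r_n/Ω = (1/2.0) × 0.6 × 490 × (0.707 × 8) = 831.4 N/mm → adequate.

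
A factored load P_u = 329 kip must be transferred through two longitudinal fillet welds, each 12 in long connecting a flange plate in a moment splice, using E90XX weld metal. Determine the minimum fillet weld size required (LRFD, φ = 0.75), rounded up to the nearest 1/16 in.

E90XX → F_EXX = 90 ksi.
Total weld length L = 24 in.
Required throat t_e = P_u / (φ × 0.6 F_EXX × L) = 329 / (0.75 × 0.6 × 90 × 24) = 0.3385 in.
Required leg w = t_e / 0.707 = 0.4788 in → use 1/2 in.

w = 1/2 in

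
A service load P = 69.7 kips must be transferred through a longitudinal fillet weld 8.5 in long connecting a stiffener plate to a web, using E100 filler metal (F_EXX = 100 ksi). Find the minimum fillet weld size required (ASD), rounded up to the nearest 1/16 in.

w = 7/16 in

Total weld length L = 8.5 in.
Required throat t_e = P × Ω / (0.6 F_EXX × L) = 69.7 × 2.0 / (0.6 × 100 × 8.5) = 0.2733 in.
Required leg w = t_e / 0.707 = 0.3866 in → use 7/16 in.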